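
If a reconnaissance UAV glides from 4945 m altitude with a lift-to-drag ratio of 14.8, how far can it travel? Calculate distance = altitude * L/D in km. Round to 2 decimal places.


Step 1: Glide distance = altitude * L/D = 4945 * 14.8 = 73186.0 m
Step 2: Convert to km: 73186.0 / 1000 = 73.19 km

73.19


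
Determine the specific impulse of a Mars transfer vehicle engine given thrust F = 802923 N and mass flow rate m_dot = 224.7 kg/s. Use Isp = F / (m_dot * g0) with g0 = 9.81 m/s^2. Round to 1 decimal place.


Step 1: m_dot * g0 = 224.7 * 9.81 = 2204.31
Step 2: Isp = 802923 / 2204.31 = 364.3 s

364.3


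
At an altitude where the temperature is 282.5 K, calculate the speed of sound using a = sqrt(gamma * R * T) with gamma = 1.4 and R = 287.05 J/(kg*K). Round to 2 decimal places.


Step 1: gamma * R * T = 1.4 * 287.05 * 282.5 = 113528.275
Step 2: a = sqrt(113528.275) = 336.94 m/s

336.94


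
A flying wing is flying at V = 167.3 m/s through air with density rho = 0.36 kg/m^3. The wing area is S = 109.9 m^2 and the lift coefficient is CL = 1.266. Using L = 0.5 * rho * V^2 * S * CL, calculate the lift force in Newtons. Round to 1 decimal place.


Step 1: Calculate dynamic pressure q = 0.5 * 0.36 * 167.3^2 = 0.5 * 0.36 * 27989.29 = 5038.0722 Pa
Step 2: Multiply by wing area and lift coefficient: L = 5038.0722 * 109.9 * 1.266
Step 3: L = 553684.1348 * 1.266 = 700964.1 N

700964.1


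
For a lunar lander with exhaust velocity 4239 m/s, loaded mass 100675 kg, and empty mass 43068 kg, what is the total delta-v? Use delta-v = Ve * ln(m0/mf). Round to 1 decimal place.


Step 1: Mass ratio m0/mf = 100675 / 43068 = 2.337582
Step 2: ln(2.337582) = 0.849117
Step 3: delta-v = 4239 * 0.849117 = 3599.4 m/s

3599.4


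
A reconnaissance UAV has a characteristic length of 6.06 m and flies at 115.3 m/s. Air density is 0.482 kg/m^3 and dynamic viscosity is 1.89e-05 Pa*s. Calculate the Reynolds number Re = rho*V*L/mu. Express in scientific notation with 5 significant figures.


Step 1: Numerator = rho * V * L = 0.482 * 115.3 * 6.06 = 336.782076
Step 2: Re = 336.782076 / 1.89e-05
Step 3: Re = 1.7819e+07

1.7819e+07


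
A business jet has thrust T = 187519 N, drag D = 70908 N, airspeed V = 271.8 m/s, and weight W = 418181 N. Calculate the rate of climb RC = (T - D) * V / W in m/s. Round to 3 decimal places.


Step 1: Excess thrust = T - D = 187519 - 70908 = 116611 N
Step 2: Excess power = 116611 * 271.8 = 31694869.8 W
Step 3: RC = 31694869.8 / 418181 = 75.792 m/s

75.792


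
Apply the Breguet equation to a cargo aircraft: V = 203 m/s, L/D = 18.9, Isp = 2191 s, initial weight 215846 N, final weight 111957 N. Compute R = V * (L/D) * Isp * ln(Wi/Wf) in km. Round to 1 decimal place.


Step 1: Coefficient = V * (L/D) * Isp = 203 * 18.9 * 2191 = 8406209.7 m
Step 2: Wi/Wf = 215846 / 111957 = 1.927937
Step 3: ln(1.927937) = 0.65645
Step 4: R = 8406209.7 * 0.65645 = 5518259.1 m = 5518.3 km

5518.3


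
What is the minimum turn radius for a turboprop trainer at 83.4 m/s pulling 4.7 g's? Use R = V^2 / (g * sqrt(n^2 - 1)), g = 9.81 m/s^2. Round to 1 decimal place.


Step 1: V^2 = 83.4^2 = 6955.56
Step 2: n^2 - 1 = 4.7^2 - 1 = 21.09
Step 3: sqrt(21.09) = 4.592385
Step 4: R = 6955.56 / (9.81 * 4.592385) = 154.4 m

154.4


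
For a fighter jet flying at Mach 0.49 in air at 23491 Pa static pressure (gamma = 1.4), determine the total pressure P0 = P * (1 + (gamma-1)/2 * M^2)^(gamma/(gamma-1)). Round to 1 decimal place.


Step 1: (gamma-1)/2 * M^2 = 0.2 * 0.2401 = 0.04802
Step 2: 1 + 0.04802 = 1.04802
Step 3: Exponent gamma/(gamma-1) = 3.5
Step 4: P0 = 23491 * 1.04802^3.5 = 27681.8 Pa

27681.8


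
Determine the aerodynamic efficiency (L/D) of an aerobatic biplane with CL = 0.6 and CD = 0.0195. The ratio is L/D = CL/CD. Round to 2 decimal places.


Step 1: L/D = CL / CD = 0.6 / 0.0195
Step 2: L/D = 30.77

30.77


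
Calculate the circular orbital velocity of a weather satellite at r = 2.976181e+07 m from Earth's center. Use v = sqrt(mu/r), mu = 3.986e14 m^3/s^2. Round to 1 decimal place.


Step 1: mu / r = 3.986e14 / 2.976181e+07 = 13393002.6433
Step 2: v = sqrt(13393002.6433) = 3659.6 m/s

3659.6


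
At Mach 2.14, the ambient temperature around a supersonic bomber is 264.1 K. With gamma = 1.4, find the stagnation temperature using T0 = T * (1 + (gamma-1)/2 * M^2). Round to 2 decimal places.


Step 1: (gamma-1)/2 = 0.2
Step 2: M^2 = 4.5796
Step 3: 1 + 0.2 * 4.5796 = 1.91592
Step 4: T0 = 264.1 * 1.91592 = 505.99 K

505.99


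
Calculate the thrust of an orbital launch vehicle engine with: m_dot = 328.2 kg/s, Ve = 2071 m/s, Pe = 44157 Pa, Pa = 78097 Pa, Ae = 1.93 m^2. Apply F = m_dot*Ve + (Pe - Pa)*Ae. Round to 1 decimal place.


Step 1: Momentum thrust = m_dot * Ve = 328.2 * 2071 = 679702.2 N
Step 2: Pressure thrust = (Pe - Pa) * Ae = (44157 - 78097) * 1.93 = -65504.20 N
Step 3: Total thrust F = 679702.2 + -65504.20 = 614198.0 N

614198.0


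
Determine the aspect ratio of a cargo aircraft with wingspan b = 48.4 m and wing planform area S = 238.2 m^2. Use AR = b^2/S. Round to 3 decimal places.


Step 1: b^2 = 48.4^2 = 2342.56
Step 2: AR = 2342.56 / 238.2 = 9.834

9.834


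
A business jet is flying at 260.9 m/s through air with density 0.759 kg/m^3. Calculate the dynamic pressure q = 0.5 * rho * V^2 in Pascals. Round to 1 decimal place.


Step 1: V^2 = 260.9^2 = 68068.81
Step 2: q = 0.5 * 0.759 * 68068.81
Step 3: q = 25832.1 Pa

25832.1


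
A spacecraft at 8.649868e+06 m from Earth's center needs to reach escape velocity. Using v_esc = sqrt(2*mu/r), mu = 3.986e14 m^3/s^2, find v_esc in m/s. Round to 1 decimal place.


Step 1: 2*mu/r = 2 * 3.986e14 / 8.649868e+06 = 92163256.1329
Step 2: v_esc = sqrt(92163256.1329) = 9600.2 m/s

9600.2


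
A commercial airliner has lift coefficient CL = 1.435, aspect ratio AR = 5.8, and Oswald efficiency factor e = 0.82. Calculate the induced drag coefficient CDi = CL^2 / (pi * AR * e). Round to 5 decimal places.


Step 1: CL^2 = 1.435^2 = 2.059225
Step 2: pi * AR * e = 3.14159 * 5.8 * 0.82 = 14.941415
Step 3: CDi = 2.059225 / 14.941415 = 0.13782

0.13782


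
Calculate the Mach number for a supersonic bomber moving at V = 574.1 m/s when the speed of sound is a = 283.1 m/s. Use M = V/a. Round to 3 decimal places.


Step 1: M = V / a = 574.1 / 283.1
Step 2: M = 2.028

2.028


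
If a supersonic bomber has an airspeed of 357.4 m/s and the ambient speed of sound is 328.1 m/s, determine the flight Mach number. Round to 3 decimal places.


Step 1: M = V / a = 357.4 / 328.1
Step 2: M = 1.089

1.089


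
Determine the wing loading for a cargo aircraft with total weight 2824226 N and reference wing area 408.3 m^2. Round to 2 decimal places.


Step 1: Wing loading = W / S = 2824226 / 408.3
Step 2: Wing loading = 6917.04 N/m^2

6917.04


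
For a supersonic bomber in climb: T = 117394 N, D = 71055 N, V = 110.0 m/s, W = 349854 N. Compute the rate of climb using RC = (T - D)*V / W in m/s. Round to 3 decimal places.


Step 1: Excess thrust = T - D = 117394 - 71055 = 46339 N
Step 2: Excess power = 46339 * 110.0 = 5097290.0 W
Step 3: RC = 5097290.0 / 349854 = 14.570 m/s

14.570


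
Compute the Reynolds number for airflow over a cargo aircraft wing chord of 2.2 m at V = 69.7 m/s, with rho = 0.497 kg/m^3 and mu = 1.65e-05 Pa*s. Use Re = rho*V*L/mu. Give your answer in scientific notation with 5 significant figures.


Step 1: Numerator = rho * V * L = 0.497 * 69.7 * 2.2 = 76.20998
Step 2: Re = 76.20998 / 1.65e-05
Step 3: Re = 4.6188e+06

4.6188e+06


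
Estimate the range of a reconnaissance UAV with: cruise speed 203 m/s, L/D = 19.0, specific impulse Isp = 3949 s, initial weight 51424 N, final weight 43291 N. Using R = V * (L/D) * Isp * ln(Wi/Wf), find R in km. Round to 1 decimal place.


Step 1: Coefficient = V * (L/D) * Isp = 203 * 19.0 * 3949 = 15231293.0 m
Step 2: Wi/Wf = 51424 / 43291 = 1.187868
Step 3: ln(1.187868) = 0.17216
Step 4: R = 15231293.0 * 0.17216 = 2622222.9 m = 2622.2 km

2622.2


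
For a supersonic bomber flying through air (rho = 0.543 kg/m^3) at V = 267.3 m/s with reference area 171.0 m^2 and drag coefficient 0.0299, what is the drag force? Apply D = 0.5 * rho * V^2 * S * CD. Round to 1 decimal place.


Step 1: Dynamic pressure q = 0.5 * 0.543 * 267.3^2 = 19398.4822 Pa
Step 2: Drag D = q * S * CD = 19398.4822 * 171.0 * 0.0299
Step 3: D = 99182.5 N

99182.5


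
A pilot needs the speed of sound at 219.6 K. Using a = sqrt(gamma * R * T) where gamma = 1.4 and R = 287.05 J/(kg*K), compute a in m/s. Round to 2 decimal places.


Step 1: gamma * R * T = 1.4 * 287.05 * 219.6 = 88250.652
Step 2: a = sqrt(88250.652) = 297.07 m/s

297.07


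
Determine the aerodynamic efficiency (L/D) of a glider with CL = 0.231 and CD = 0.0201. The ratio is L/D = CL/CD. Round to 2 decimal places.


Step 1: L/D = CL / CD = 0.231 / 0.0201
Step 2: L/D = 11.49

11.49


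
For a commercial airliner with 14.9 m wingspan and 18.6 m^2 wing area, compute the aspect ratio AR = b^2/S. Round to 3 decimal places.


Step 1: b^2 = 14.9^2 = 222.01
Step 2: AR = 222.01 / 18.6 = 11.936

11.936


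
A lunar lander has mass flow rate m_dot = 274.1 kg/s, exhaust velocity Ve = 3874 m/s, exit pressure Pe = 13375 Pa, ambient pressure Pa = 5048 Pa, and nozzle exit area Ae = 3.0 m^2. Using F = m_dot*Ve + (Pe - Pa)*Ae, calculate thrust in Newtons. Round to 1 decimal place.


Step 1: Momentum thrust = m_dot * Ve = 274.1 * 3874 = 1061863.4 N
Step 2: Pressure thrust = (Pe - Pa) * Ae = (13375 - 5048) * 3.0 = 24981.0 N
Step 3: Total thrust F = 1061863.4 + 24981.0 = 1086844.4 N

1086844.4


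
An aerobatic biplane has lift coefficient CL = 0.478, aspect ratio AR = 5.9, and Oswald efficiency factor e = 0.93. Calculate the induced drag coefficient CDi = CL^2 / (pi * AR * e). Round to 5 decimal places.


Step 1: CL^2 = 0.478^2 = 0.228484
Step 2: pi * AR * e = 3.14159 * 5.9 * 0.93 = 17.237919
Step 3: CDi = 0.228484 / 17.237919 = 0.01325

0.01325


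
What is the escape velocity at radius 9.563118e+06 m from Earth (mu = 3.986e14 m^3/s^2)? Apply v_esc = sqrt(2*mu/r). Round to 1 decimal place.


Step 1: 2*mu/r = 2 * 3.986e14 / 9.563118e+06 = 83361932.7922
Step 2: v_esc = sqrt(83361932.7922) = 9130.3 m/s

9130.3


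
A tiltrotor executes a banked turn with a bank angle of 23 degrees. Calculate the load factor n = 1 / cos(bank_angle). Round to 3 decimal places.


Step 1: Convert 23 degrees to radians = 0.401426
Step 2: cos(23 deg) = 0.920505
Step 3: n = 1 / 0.920505 = 1.086

1.086


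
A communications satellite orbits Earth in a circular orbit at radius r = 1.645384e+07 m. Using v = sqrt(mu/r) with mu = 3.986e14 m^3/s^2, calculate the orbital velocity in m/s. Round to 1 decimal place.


Step 1: mu / r = 3.986e14 / 1.645384e+07 = 24225348.0039
Step 2: v = sqrt(24225348.0039) = 4921.9 m/s

4921.9


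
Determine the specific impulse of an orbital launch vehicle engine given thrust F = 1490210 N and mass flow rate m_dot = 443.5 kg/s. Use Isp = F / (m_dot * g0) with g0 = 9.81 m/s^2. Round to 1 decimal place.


Step 1: m_dot * g0 = 443.5 * 9.81 = 4350.74
Step 2: Isp = 1490210 / 4350.74 = 342.5 s

342.5


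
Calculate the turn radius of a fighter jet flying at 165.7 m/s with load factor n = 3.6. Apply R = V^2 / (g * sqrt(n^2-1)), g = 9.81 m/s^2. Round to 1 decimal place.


Step 1: V^2 = 165.7^2 = 27456.49
Step 2: n^2 - 1 = 3.6^2 - 1 = 11.96
Step 3: sqrt(11.96) = 3.458323
Step 4: R = 27456.49 / (9.81 * 3.458323) = 809.3 m

809.3


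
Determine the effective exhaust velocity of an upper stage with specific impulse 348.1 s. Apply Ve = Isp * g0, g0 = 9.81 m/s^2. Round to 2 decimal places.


Step 1: Ve = Isp * g0 = 348.1 * 9.81
Step 2: Ve = 3414.86 m/s

3414.86


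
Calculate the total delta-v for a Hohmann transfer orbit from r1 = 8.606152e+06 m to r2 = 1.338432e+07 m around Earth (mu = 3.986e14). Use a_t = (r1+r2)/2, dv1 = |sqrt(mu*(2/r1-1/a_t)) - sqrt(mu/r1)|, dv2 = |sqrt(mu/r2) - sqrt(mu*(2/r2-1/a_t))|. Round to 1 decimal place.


Step 1: Transfer semi-major axis a_t = (8.606152e+06 + 1.338432e+07) / 2 = 1.099524e+07 m
Step 2: v1 (circular at r1) = sqrt(mu/r1) = 6805.56 m/s
Step 3: v_t1 = sqrt(mu*(2/r1 - 1/a_t)) = 7508.62 m/s
Step 4: dv1 = |7508.62 - 6805.56| = 703.05 m/s
Step 5: v2 (circular at r2) = 5457.21 m/s, v_t2 = 4828.06 m/s
Step 6: dv2 = |5457.21 - 4828.06| = 629.15 m/s
Step 7: Total delta-v = 703.05 + 629.15 = 1332.2 m/s

1332.2


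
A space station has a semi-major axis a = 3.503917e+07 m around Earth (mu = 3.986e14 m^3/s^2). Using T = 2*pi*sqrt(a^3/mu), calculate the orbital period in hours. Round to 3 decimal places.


Step 1: a^3 / mu = 4.301911e+22 / 3.986e14 = 1.079255e+08
Step 2: sqrt(1.079255e+08) = 10388.7206 s
Step 3: T = 2*pi * 10388.7206 = 65274.26 s
Step 4: T in hours = 65274.26 / 3600 = 18.132 hours

18.132


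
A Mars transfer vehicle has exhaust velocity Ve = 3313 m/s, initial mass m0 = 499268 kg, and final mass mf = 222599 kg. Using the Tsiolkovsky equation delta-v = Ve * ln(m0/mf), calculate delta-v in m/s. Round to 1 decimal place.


Step 1: Mass ratio m0/mf = 499268 / 222599 = 2.242903
Step 2: ln(2.242903) = 0.807771
Step 3: delta-v = 3313 * 0.807771 = 2676.1 m/s

2676.1


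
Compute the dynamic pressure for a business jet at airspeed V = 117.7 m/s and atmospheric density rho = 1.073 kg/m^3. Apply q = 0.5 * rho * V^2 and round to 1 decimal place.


Step 1: V^2 = 117.7^2 = 13853.29
Step 2: q = 0.5 * 1.073 * 13853.29
Step 3: q = 7432.3 Pa

7432.3


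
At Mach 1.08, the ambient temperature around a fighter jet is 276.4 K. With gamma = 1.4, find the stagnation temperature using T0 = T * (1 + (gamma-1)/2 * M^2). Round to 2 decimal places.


Step 1: (gamma-1)/2 = 0.2
Step 2: M^2 = 1.1664
Step 3: 1 + 0.2 * 1.1664 = 1.23328
Step 4: T0 = 276.4 * 1.23328 = 340.88 K

340.88


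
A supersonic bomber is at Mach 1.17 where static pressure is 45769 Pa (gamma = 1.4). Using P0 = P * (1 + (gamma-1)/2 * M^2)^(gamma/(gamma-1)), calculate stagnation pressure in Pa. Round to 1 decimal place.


Step 1: (gamma-1)/2 * M^2 = 0.2 * 1.3689 = 0.27378
Step 2: 1 + 0.27378 = 1.27378
Step 3: Exponent gamma/(gamma-1) = 3.5
Step 4: P0 = 45769 * 1.27378^3.5 = 106758.4 Pa

106758.4


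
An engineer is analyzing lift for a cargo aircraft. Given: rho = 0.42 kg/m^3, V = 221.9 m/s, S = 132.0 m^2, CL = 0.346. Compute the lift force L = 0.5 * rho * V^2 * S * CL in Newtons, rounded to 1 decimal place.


Step 1: Calculate dynamic pressure q = 0.5 * 0.42 * 221.9^2 = 0.5 * 0.42 * 49239.61 = 10340.3181 Pa
Step 2: Multiply by wing area and lift coefficient: L = 10340.3181 * 132.0 * 0.346
Step 3: L = 1364921.9892 * 0.346 = 472263.0 N

472263.0


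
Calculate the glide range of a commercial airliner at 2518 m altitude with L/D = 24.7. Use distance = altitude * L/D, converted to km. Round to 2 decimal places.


Step 1: Glide distance = altitude * L/D = 2518 * 24.7 = 62194.6 m
Step 2: Convert to km: 62194.6 / 1000 = 62.19 km

62.19


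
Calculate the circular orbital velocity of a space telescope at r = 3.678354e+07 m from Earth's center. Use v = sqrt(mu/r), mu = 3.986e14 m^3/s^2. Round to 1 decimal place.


Step 1: mu / r = 3.986e14 / 3.678354e+07 = 10836368.6584
Step 2: v = sqrt(10836368.6584) = 3291.9 m/s

3291.9


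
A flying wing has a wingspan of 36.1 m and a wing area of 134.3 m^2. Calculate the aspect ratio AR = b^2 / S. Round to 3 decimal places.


Step 1: b^2 = 36.1^2 = 1303.21
Step 2: AR = 1303.21 / 134.3 = 9.704

9.704


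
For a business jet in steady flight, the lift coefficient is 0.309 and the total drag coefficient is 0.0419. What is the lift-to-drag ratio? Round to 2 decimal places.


Step 1: L/D = CL / CD = 0.309 / 0.0419
Step 2: L/D = 7.37

7.37


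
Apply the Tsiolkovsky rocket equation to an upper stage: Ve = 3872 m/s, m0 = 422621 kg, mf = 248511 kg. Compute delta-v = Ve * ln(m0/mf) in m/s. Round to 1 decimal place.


Step 1: Mass ratio m0/mf = 422621 / 248511 = 1.700613
Step 2: ln(1.700613) = 0.530989
Step 3: delta-v = 3872 * 0.530989 = 2056.0 m/s

2056.0


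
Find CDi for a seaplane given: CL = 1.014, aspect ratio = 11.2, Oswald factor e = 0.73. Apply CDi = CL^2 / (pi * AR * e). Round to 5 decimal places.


Step 1: CL^2 = 1.014^2 = 1.028196
Step 2: pi * AR * e = 3.14159 * 11.2 * 0.73 = 25.685662
Step 3: CDi = 1.028196 / 25.685662 = 0.04003

0.04003


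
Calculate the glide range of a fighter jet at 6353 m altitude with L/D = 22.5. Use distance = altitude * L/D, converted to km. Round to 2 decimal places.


Step 1: Glide distance = altitude * L/D = 6353 * 22.5 = 142942.5 m
Step 2: Convert to km: 142942.5 / 1000 = 142.94 km

142.94


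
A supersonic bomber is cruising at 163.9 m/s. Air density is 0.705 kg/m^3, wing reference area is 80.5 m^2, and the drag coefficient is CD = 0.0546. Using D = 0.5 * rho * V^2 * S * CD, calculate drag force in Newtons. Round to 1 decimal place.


Step 1: Dynamic pressure q = 0.5 * 0.705 * 163.9^2 = 9469.2815 Pa
Step 2: Drag D = q * S * CD = 9469.2815 * 80.5 * 0.0546
Step 3: D = 41620.3 N

41620.3


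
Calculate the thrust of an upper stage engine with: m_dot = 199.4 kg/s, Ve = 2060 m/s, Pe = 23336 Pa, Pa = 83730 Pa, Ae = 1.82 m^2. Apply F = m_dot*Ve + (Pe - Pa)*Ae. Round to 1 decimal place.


Step 1: Momentum thrust = m_dot * Ve = 199.4 * 2060 = 410764.0 N
Step 2: Pressure thrust = (Pe - Pa) * Ae = (23336 - 83730) * 1.82 = -109917.08 N
Step 3: Total thrust F = 410764.0 + -109917.08 = 300846.9 N

300846.9


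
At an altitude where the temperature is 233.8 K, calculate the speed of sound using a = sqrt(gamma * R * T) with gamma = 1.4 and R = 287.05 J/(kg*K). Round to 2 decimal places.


Step 1: gamma * R * T = 1.4 * 287.05 * 233.8 = 93957.206
Step 2: a = sqrt(93957.206) = 306.52 m/s

306.52


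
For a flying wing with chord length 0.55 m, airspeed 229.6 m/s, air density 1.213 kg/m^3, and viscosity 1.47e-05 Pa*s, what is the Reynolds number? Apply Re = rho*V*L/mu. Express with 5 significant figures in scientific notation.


Step 1: Numerator = rho * V * L = 1.213 * 229.6 * 0.55 = 153.17764
Step 2: Re = 153.17764 / 1.47e-05
Step 3: Re = 1.0420e+07

1.0420e+07


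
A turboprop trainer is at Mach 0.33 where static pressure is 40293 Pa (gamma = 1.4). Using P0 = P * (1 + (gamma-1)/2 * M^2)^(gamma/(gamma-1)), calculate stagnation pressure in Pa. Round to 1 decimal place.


Step 1: (gamma-1)/2 * M^2 = 0.2 * 0.1089 = 0.02178
Step 2: 1 + 0.02178 = 1.02178
Step 3: Exponent gamma/(gamma-1) = 3.5
Step 4: P0 = 40293 * 1.02178^3.5 = 43449.1 Pa

43449.1


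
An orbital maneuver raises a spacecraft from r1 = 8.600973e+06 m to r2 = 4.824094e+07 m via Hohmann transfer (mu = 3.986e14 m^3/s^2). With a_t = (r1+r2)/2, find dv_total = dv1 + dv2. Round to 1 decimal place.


Step 1: Transfer semi-major axis a_t = (8.600973e+06 + 4.824094e+07) / 2 = 2.842096e+07 m
Step 2: v1 (circular at r1) = sqrt(mu/r1) = 6807.61 m/s
Step 3: v_t1 = sqrt(mu*(2/r1 - 1/a_t)) = 8869.18 m/s
Step 4: dv1 = |8869.18 - 6807.61| = 2061.57 m/s
Step 5: v2 (circular at r2) = 2874.49 m/s, v_t2 = 1581.3 m/s
Step 6: dv2 = |2874.49 - 1581.3| = 1293.19 m/s
Step 7: Total delta-v = 2061.57 + 1293.19 = 3354.8 m/s

3354.8


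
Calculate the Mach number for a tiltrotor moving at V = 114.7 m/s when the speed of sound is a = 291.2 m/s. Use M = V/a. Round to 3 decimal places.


Step 1: M = V / a = 114.7 / 291.2
Step 2: M = 0.394

0.394


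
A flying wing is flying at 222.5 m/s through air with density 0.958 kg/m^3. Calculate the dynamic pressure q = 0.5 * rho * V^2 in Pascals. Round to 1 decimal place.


Step 1: V^2 = 222.5^2 = 49506.25
Step 2: q = 0.5 * 0.958 * 49506.25
Step 3: q = 23713.5 Pa

23713.5


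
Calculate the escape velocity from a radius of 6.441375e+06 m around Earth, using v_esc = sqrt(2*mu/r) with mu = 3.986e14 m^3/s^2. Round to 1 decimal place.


Step 1: 2*mu/r = 2 * 3.986e14 / 6.441375e+06 = 123762395.4513
Step 2: v_esc = sqrt(123762395.4513) = 11124.9 m/s

11124.9


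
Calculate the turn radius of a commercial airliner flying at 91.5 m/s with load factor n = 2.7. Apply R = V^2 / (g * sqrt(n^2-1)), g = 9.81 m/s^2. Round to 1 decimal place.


Step 1: V^2 = 91.5^2 = 8372.25
Step 2: n^2 - 1 = 2.7^2 - 1 = 6.29
Step 3: sqrt(6.29) = 2.507987
Step 4: R = 8372.25 / (9.81 * 2.507987) = 340.3 m

340.3


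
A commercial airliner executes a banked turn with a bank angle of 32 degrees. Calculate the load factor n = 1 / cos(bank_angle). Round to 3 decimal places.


Step 1: Convert 32 degrees to radians = 0.558505
Step 2: cos(32 deg) = 0.848048
Step 3: n = 1 / 0.848048 = 1.179

1.179


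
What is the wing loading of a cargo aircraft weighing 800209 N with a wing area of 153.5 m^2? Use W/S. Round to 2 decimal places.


Step 1: Wing loading = W / S = 800209 / 153.5
Step 2: Wing loading = 5213.09 N/m^2

5213.09


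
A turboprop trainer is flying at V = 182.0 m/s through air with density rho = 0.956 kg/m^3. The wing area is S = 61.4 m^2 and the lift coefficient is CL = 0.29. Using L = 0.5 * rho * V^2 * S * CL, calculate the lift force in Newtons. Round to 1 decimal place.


Step 1: Calculate dynamic pressure q = 0.5 * 0.956 * 182.0^2 = 0.5 * 0.956 * 33124.0 = 15833.272 Pa
Step 2: Multiply by wing area and lift coefficient: L = 15833.272 * 61.4 * 0.29
Step 3: L = 972162.9008 * 0.29 = 281927.2 N

281927.2


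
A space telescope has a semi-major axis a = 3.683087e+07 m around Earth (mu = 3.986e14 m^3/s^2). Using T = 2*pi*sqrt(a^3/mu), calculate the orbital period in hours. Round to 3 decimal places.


Step 1: a^3 / mu = 4.996155e+22 / 3.986e14 = 1.253426e+08
Step 2: sqrt(1.253426e+08) = 11195.6502 s
Step 3: T = 2*pi * 11195.6502 = 70344.34 s
Step 4: T in hours = 70344.34 / 3600 = 19.540 hours

19.540


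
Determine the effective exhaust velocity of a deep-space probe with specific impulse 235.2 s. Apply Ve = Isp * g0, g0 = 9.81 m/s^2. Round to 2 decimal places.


Step 1: Ve = Isp * g0 = 235.2 * 9.81
Step 2: Ve = 2307.31 m/s

2307.31


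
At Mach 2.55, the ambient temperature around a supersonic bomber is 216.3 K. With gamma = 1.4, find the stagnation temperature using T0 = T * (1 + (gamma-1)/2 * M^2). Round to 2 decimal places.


Step 1: (gamma-1)/2 = 0.2
Step 2: M^2 = 6.5025
Step 3: 1 + 0.2 * 6.5025 = 2.3005
Step 4: T0 = 216.3 * 2.3005 = 497.60 K

497.60


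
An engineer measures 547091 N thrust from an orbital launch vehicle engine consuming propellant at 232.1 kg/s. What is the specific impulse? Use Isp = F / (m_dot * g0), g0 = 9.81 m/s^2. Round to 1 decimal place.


Step 1: m_dot * g0 = 232.1 * 9.81 = 2276.9
Step 2: Isp = 547091 / 2276.9 = 240.3 s

240.3


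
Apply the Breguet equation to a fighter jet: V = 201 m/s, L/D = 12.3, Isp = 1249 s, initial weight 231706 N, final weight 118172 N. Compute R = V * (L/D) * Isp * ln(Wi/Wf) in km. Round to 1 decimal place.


Step 1: Coefficient = V * (L/D) * Isp = 201 * 12.3 * 1249 = 3087902.7 m
Step 2: Wi/Wf = 231706 / 118172 = 1.960752
Step 3: ln(1.960752) = 0.673328
Step 4: R = 3087902.7 * 0.673328 = 2079171.8 m = 2079.2 km

2079.2


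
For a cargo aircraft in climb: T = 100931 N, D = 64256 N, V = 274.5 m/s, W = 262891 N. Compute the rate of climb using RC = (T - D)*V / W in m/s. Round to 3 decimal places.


Step 1: Excess thrust = T - D = 100931 - 64256 = 36675 N
Step 2: Excess power = 36675 * 274.5 = 10067287.5 W
Step 3: RC = 10067287.5 / 262891 = 38.295 m/s

38.295


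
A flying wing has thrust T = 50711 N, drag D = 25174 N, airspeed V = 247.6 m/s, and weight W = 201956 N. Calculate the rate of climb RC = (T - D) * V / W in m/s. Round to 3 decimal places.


Step 1: Excess thrust = T - D = 50711 - 25174 = 25537 N
Step 2: Excess power = 25537 * 247.6 = 6322961.2 W
Step 3: RC = 6322961.2 / 201956 = 31.309 m/s

31.309


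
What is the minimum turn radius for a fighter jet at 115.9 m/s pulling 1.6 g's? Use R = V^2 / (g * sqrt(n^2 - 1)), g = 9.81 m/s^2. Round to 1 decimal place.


Step 1: V^2 = 115.9^2 = 13432.81
Step 2: n^2 - 1 = 1.6^2 - 1 = 1.56
Step 3: sqrt(1.56) = 1.249
Step 4: R = 13432.81 / (9.81 * 1.249) = 1096.3 m

1096.3


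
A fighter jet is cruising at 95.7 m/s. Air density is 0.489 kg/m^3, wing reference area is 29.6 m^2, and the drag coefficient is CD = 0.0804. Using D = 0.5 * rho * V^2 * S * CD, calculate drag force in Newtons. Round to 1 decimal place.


Step 1: Dynamic pressure q = 0.5 * 0.489 * 95.7^2 = 2239.2508 Pa
Step 2: Drag D = q * S * CD = 2239.2508 * 29.6 * 0.0804
Step 3: D = 5329.1 N

5329.1


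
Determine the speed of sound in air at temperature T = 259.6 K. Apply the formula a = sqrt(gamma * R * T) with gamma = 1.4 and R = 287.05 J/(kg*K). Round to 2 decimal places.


Step 1: gamma * R * T = 1.4 * 287.05 * 259.6 = 104325.452
Step 2: a = sqrt(104325.452) = 322.99 m/s

322.99


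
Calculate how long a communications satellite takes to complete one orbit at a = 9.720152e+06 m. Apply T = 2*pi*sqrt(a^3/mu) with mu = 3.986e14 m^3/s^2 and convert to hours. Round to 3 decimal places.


Step 1: a^3 / mu = 9.183731e+20 / 3.986e14 = 2.303997e+06
Step 2: sqrt(2.303997e+06) = 1517.8922 s
Step 3: T = 2*pi * 1517.8922 = 9537.2 s
Step 4: T in hours = 9537.2 / 3600 = 2.649 hours

2.649


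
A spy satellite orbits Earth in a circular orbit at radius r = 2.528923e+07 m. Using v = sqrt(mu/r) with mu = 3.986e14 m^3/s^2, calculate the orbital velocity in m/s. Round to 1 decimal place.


Step 1: mu / r = 3.986e14 / 2.528923e+07 = 15761650.3152
Step 2: v = sqrt(15761650.3152) = 3970.1 m/s

3970.1


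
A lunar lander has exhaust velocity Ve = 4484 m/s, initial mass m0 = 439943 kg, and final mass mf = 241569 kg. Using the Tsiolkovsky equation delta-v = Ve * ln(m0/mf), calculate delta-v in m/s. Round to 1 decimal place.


Step 1: Mass ratio m0/mf = 439943 / 241569 = 1.82119
Step 2: ln(1.82119) = 0.59949
Step 3: delta-v = 4484 * 0.59949 = 2688.1 m/s

2688.1


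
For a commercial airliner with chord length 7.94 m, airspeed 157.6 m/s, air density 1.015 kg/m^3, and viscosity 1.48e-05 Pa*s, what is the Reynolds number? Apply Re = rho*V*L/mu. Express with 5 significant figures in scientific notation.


Step 1: Numerator = rho * V * L = 1.015 * 157.6 * 7.94 = 1270.11416
Step 2: Re = 1270.11416 / 1.48e-05
Step 3: Re = 8.5819e+07

8.5819e+07


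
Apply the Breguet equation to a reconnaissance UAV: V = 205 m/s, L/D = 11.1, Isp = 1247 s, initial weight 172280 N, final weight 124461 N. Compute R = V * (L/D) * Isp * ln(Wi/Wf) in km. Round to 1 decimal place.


Step 1: Coefficient = V * (L/D) * Isp = 205 * 11.1 * 1247 = 2837548.5 m
Step 2: Wi/Wf = 172280 / 124461 = 1.384209
Step 3: ln(1.384209) = 0.325129
Step 4: R = 2837548.5 * 0.325129 = 922568.3 m = 922.6 km

922.6


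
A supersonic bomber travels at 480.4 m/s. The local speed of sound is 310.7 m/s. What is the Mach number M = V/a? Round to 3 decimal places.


Step 1: M = V / a = 480.4 / 310.7
Step 2: M = 1.546

1.546


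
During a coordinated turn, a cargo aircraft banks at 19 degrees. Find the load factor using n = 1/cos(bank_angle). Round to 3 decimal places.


Step 1: Convert 19 degrees to radians = 0.331613
Step 2: cos(19 deg) = 0.945519
Step 3: n = 1 / 0.945519 = 1.058

1.058


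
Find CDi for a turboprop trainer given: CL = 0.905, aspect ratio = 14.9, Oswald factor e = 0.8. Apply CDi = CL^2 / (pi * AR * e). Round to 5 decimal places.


Step 1: CL^2 = 0.905^2 = 0.819025
Step 2: pi * AR * e = 3.14159 * 14.9 * 0.8 = 37.447784
Step 3: CDi = 0.819025 / 37.447784 = 0.02187

0.02187


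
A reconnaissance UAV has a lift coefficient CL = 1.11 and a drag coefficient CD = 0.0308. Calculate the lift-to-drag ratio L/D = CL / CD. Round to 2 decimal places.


Step 1: L/D = CL / CD = 1.11 / 0.0308
Step 2: L/D = 36.04

36.04


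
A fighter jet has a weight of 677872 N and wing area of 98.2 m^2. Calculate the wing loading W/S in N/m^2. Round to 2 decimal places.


Step 1: Wing loading = W / S = 677872 / 98.2
Step 2: Wing loading = 6902.97 N/m^2

6902.97


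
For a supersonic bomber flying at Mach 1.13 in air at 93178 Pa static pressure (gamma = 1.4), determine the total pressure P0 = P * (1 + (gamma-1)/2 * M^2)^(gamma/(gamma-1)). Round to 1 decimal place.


Step 1: (gamma-1)/2 * M^2 = 0.2 * 1.2769 = 0.25538
Step 2: 1 + 0.25538 = 1.25538
Step 3: Exponent gamma/(gamma-1) = 3.5
Step 4: P0 = 93178 * 1.25538^3.5 = 206550.7 Pa

206550.7


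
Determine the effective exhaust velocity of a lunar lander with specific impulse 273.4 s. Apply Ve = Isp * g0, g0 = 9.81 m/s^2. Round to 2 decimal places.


Step 1: Ve = Isp * g0 = 273.4 * 9.81
Step 2: Ve = 2682.05 m/s

2682.05


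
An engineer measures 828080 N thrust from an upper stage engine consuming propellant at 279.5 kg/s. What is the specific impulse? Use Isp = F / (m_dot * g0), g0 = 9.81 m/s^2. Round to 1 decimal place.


Step 1: m_dot * g0 = 279.5 * 9.81 = 2741.89
Step 2: Isp = 828080 / 2741.89 = 302.0 s

302.0


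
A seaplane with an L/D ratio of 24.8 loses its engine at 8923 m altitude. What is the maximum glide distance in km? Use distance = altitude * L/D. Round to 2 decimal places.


Step 1: Glide distance = altitude * L/D = 8923 * 24.8 = 221290.4 m
Step 2: Convert to km: 221290.4 / 1000 = 221.29 km

221.29


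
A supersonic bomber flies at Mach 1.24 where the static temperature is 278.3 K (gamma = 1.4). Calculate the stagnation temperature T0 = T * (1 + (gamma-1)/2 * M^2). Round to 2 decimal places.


Step 1: (gamma-1)/2 = 0.2
Step 2: M^2 = 1.5376
Step 3: 1 + 0.2 * 1.5376 = 1.30752
Step 4: T0 = 278.3 * 1.30752 = 363.88 K

363.88


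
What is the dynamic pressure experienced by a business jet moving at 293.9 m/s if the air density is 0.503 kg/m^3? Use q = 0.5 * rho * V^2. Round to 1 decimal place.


Step 1: V^2 = 293.9^2 = 86377.21
Step 2: q = 0.5 * 0.503 * 86377.21
Step 3: q = 21723.9 Pa

21723.9


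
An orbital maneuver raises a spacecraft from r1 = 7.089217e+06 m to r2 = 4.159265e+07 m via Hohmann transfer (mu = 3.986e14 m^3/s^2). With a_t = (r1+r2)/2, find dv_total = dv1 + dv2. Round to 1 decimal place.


Step 1: Transfer semi-major axis a_t = (7.089217e+06 + 4.159265e+07) / 2 = 2.434093e+07 m
Step 2: v1 (circular at r1) = sqrt(mu/r1) = 7498.42 m/s
Step 3: v_t1 = sqrt(mu*(2/r1 - 1/a_t)) = 9801.88 m/s
Step 4: dv1 = |9801.88 - 7498.42| = 2303.46 m/s
Step 5: v2 (circular at r2) = 3095.71 m/s, v_t2 = 1670.67 m/s
Step 6: dv2 = |3095.71 - 1670.67| = 1425.04 m/s
Step 7: Total delta-v = 2303.46 + 1425.04 = 3728.5 m/s

3728.5


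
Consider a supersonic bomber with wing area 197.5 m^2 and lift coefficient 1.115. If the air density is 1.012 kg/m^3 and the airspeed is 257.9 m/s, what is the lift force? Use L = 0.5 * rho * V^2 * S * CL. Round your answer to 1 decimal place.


Step 1: Calculate dynamic pressure q = 0.5 * 1.012 * 257.9^2 = 0.5 * 1.012 * 66512.41 = 33655.2795 Pa
Step 2: Multiply by wing area and lift coefficient: L = 33655.2795 * 197.5 * 1.115
Step 3: L = 6646917.6933 * 1.115 = 7411313.2 N

7411313.2


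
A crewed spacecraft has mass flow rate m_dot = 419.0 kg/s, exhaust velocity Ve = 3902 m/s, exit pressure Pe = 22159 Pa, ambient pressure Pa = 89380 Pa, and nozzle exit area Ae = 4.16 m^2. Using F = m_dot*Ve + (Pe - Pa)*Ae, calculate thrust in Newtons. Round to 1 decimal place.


Step 1: Momentum thrust = m_dot * Ve = 419.0 * 3902 = 1634938.0 N
Step 2: Pressure thrust = (Pe - Pa) * Ae = (22159 - 89380) * 4.16 = -279639.36 N
Step 3: Total thrust F = 1634938.0 + -279639.36 = 1355298.6 N

1355298.6


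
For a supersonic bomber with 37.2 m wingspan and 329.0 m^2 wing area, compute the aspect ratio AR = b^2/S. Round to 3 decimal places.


Step 1: b^2 = 37.2^2 = 1383.84
Step 2: AR = 1383.84 / 329.0 = 4.206

4.206


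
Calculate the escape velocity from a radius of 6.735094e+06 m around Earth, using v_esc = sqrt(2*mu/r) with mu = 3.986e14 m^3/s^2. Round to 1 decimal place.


Step 1: 2*mu/r = 2 * 3.986e14 / 6.735094e+06 = 118365088.8911
Step 2: v_esc = sqrt(118365088.8911) = 10879.6 m/s

10879.6


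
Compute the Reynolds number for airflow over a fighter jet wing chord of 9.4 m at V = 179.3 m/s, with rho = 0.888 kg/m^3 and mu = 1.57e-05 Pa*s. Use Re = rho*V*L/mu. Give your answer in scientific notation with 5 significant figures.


Step 1: Numerator = rho * V * L = 0.888 * 179.3 * 9.4 = 1496.65296
Step 2: Re = 1496.65296 / 1.57e-05
Step 3: Re = 9.5328e+07

9.5328e+07


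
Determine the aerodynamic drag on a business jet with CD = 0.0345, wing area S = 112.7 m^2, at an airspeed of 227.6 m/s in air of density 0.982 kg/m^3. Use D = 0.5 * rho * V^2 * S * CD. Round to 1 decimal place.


Step 1: Dynamic pressure q = 0.5 * 0.982 * 227.6^2 = 25434.6642 Pa
Step 2: Drag D = q * S * CD = 25434.6642 * 112.7 * 0.0345
Step 3: D = 98893.8 N

98893.8


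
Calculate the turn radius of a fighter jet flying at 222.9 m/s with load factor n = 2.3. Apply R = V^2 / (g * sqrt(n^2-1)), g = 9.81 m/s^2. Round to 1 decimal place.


Step 1: V^2 = 222.9^2 = 49684.41
Step 2: n^2 - 1 = 2.3^2 - 1 = 4.29
Step 3: sqrt(4.29) = 2.071232
Step 4: R = 49684.41 / (9.81 * 2.071232) = 2445.2 m

2445.2


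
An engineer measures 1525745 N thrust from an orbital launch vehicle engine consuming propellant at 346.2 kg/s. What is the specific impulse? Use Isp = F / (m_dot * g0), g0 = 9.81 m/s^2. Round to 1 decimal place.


Step 1: m_dot * g0 = 346.2 * 9.81 = 3396.22
Step 2: Isp = 1525745 / 3396.22 = 449.2 s

449.2


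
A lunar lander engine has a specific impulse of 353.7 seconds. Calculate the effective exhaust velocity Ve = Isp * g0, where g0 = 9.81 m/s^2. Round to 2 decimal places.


Step 1: Ve = Isp * g0 = 353.7 * 9.81
Step 2: Ve = 3469.80 m/s

3469.80


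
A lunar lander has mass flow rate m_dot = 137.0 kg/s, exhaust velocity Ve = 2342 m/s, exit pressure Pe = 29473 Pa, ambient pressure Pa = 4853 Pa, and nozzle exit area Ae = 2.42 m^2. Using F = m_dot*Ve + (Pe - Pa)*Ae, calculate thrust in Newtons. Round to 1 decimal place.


Step 1: Momentum thrust = m_dot * Ve = 137.0 * 2342 = 320854.0 N
Step 2: Pressure thrust = (Pe - Pa) * Ae = (29473 - 4853) * 2.42 = 59580.40 N
Step 3: Total thrust F = 320854.0 + 59580.40 = 380434.4 N

380434.4


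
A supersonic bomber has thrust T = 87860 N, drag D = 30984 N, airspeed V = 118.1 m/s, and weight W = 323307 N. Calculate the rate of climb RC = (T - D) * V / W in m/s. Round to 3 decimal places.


Step 1: Excess thrust = T - D = 87860 - 30984 = 56876 N
Step 2: Excess power = 56876 * 118.1 = 6717055.6 W
Step 3: RC = 6717055.6 / 323307 = 20.776 m/s

20.776


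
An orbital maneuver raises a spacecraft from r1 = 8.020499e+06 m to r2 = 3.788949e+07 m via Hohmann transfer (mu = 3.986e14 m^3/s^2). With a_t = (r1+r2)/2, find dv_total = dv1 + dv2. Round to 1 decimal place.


Step 1: Transfer semi-major axis a_t = (8.020499e+06 + 3.788949e+07) / 2 = 2.295499e+07 m
Step 2: v1 (circular at r1) = sqrt(mu/r1) = 7049.66 m/s
Step 3: v_t1 = sqrt(mu*(2/r1 - 1/a_t)) = 9057.09 m/s
Step 4: dv1 = |9057.09 - 7049.66| = 2007.43 m/s
Step 5: v2 (circular at r2) = 3243.47 m/s, v_t2 = 1917.22 m/s
Step 6: dv2 = |3243.47 - 1917.22| = 1326.25 m/s
Step 7: Total delta-v = 2007.43 + 1326.25 = 3333.7 m/s

3333.7


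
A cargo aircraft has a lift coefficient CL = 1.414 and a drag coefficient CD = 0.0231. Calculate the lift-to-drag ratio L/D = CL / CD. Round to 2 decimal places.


Step 1: L/D = CL / CD = 1.414 / 0.0231
Step 2: L/D = 61.21

61.21


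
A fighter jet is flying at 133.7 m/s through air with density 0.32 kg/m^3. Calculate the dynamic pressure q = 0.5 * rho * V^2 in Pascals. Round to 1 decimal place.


Step 1: V^2 = 133.7^2 = 17875.69
Step 2: q = 0.5 * 0.32 * 17875.69
Step 3: q = 2860.1 Pa

2860.1


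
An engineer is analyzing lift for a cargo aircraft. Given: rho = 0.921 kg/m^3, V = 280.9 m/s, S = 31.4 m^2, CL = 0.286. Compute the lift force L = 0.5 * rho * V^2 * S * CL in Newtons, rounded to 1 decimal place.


Step 1: Calculate dynamic pressure q = 0.5 * 0.921 * 280.9^2 = 0.5 * 0.921 * 78904.81 = 36335.665 Pa
Step 2: Multiply by wing area and lift coefficient: L = 36335.665 * 31.4 * 0.286
Step 3: L = 1140939.8812 * 0.286 = 326308.8 N

326308.8


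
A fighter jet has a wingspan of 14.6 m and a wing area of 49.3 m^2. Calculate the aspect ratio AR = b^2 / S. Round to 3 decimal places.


Step 1: b^2 = 14.6^2 = 213.16
Step 2: AR = 213.16 / 49.3 = 4.324

4.324


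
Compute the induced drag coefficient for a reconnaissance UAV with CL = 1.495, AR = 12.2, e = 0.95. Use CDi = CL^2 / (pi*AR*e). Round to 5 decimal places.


Step 1: CL^2 = 1.495^2 = 2.235025
Step 2: pi * AR * e = 3.14159 * 12.2 * 0.95 = 36.411059
Step 3: CDi = 2.235025 / 36.411059 = 0.06138

0.06138


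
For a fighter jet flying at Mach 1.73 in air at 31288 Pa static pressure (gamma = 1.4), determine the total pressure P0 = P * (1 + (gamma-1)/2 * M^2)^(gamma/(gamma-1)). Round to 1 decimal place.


Step 1: (gamma-1)/2 * M^2 = 0.2 * 2.9929 = 0.59858
Step 2: 1 + 0.59858 = 1.59858
Step 3: Exponent gamma/(gamma-1) = 3.5
Step 4: P0 = 31288 * 1.59858^3.5 = 161602.5 Pa

161602.5


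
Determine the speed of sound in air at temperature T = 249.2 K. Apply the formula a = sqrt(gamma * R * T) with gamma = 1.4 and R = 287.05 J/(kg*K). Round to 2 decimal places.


Step 1: gamma * R * T = 1.4 * 287.05 * 249.2 = 100146.004
Step 2: a = sqrt(100146.004) = 316.46 m/s

316.46


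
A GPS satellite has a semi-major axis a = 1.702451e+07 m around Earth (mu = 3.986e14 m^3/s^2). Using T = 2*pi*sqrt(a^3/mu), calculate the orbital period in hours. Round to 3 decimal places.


Step 1: a^3 / mu = 4.934281e+21 / 3.986e14 = 1.237903e+07
Step 2: sqrt(1.237903e+07) = 3518.3844 s
Step 3: T = 2*pi * 3518.3844 = 22106.66 s
Step 4: T in hours = 22106.66 / 3600 = 6.141 hours

6.141


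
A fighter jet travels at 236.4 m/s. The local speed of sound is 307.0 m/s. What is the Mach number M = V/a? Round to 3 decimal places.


Step 1: M = V / a = 236.4 / 307.0
Step 2: M = 0.770

0.770


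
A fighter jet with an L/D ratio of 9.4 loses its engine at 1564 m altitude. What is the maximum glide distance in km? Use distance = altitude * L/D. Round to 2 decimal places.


Step 1: Glide distance = altitude * L/D = 1564 * 9.4 = 14701.6 m
Step 2: Convert to km: 14701.6 / 1000 = 14.70 km

14.70


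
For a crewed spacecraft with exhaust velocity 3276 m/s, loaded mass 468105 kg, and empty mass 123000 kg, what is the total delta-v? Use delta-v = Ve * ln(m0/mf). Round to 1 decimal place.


Step 1: Mass ratio m0/mf = 468105 / 123000 = 3.805732
Step 2: ln(3.805732) = 1.336508
Step 3: delta-v = 3276 * 1.336508 = 4378.4 m/s

4378.4


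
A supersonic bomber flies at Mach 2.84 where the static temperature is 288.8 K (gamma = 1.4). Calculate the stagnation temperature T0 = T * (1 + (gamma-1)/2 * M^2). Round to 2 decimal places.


Step 1: (gamma-1)/2 = 0.2
Step 2: M^2 = 8.0656
Step 3: 1 + 0.2 * 8.0656 = 2.61312
Step 4: T0 = 288.8 * 2.61312 = 754.67 K

754.67


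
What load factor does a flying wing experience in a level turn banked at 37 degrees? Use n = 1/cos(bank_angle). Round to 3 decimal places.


Step 1: Convert 37 degrees to radians = 0.645772
Step 2: cos(37 deg) = 0.798636
Step 3: n = 1 / 0.798636 = 1.252

1.252


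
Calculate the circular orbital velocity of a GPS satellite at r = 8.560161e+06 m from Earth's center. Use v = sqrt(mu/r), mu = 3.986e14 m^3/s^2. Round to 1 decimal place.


Step 1: mu / r = 3.986e14 / 8.560161e+06 = 46564544.7556
Step 2: v = sqrt(46564544.7556) = 6823.8 m/s

6823.8


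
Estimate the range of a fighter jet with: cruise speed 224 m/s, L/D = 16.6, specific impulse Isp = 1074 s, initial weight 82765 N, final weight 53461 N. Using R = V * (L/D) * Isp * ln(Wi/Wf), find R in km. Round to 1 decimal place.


Step 1: Coefficient = V * (L/D) * Isp = 224 * 16.6 * 1074 = 3993561.6 m
Step 2: Wi/Wf = 82765 / 53461 = 1.548138
Step 3: ln(1.548138) = 0.437053
Step 4: R = 3993561.6 * 0.437053 = 1745397.5 m = 1745.4 km

1745.4
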